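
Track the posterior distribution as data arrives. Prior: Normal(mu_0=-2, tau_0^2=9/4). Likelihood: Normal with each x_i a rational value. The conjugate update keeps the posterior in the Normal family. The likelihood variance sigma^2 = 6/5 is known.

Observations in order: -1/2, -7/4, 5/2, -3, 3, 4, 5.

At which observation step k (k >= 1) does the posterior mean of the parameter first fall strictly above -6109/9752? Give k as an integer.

k = 3

obs 1: x=-1/2 → posterior Normal(-47/46, 18/23)
obs 2: x=-7/4 → posterior Normal(-199/152, 9/19)
obs 3: x=5/2 → posterior Normal(-49/212, 18/53)
obs 4: x=-3 → posterior Normal(-229/272, 9/34)
obs 5: x=3 → posterior Normal(-49/332, 18/83)
obs 6: x=4 → posterior Normal(191/392, 9/49)
obs 7: x=5 → posterior Normal(491/452, 18/113)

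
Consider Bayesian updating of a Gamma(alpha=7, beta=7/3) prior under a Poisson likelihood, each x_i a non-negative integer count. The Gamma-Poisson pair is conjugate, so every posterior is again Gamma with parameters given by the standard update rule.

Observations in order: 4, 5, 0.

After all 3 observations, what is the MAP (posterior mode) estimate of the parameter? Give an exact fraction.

obs 1: x=4 → posterior Gamma(11, 10/3)
obs 2: x=5 → posterior Gamma(16, 13/3)
obs 3: x=0 → posterior Gamma(16, 16/3)

45/16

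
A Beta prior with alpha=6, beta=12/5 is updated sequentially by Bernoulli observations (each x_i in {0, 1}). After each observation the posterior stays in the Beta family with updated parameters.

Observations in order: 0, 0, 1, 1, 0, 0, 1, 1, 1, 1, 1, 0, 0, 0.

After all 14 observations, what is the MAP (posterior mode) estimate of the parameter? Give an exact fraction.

10/17

obs 1: x=0 → posterior Beta(6, 17/5)
obs 2: x=0 → posterior Beta(6, 22/5)
obs 3: x=1 → posterior Beta(7, 22/5)
obs 4: x=1 → posterior Beta(8, 22/5)
obs 5: x=0 → posterior Beta(8, 27/5)
obs 6: x=0 → posterior Beta(8, 32/5)
obs 7: x=1 → posterior Beta(9, 32/5)
obs 8: x=1 → posterior Beta(10, 32/5)
obs 9: x=1 → posterior Beta(11, 32/5)
obs 10: x=1 → posterior Beta(12, 32/5)
obs 11: x=1 → posterior Beta(13, 32/5)
obs 12: x=0 → posterior Beta(13, 37/5)
obs 13: x=0 → posterior Beta(13, 42/5)
obs 14: x=0 → posterior Beta(13, 47/5)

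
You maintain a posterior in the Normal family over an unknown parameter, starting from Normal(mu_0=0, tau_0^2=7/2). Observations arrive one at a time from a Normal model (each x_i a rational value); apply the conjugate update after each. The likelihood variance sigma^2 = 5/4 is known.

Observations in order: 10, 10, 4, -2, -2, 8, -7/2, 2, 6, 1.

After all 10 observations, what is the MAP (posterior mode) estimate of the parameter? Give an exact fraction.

obs 1: x=10 → posterior Normal(140/19, 35/38)
obs 2: x=10 → posterior Normal(280/33, 35/66)
obs 3: x=4 → posterior Normal(336/47, 35/94)
obs 4: x=-2 → posterior Normal(308/61, 35/122)
obs 5: x=-2 → posterior Normal(56/15, 7/30)
obs 6: x=8 → posterior Normal(392/89, 35/178)
obs 7: x=-7/2 → posterior Normal(343/103, 35/206)
obs 8: x=2 → posterior Normal(371/117, 35/234)
obs 9: x=6 → posterior Normal(455/131, 35/262)
obs 10: x=1 → posterior Normal(469/145, 7/58)

469/145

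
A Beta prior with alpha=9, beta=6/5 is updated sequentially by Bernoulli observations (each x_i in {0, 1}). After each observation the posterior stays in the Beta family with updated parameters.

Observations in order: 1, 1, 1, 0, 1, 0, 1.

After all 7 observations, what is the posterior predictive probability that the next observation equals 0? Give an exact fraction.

8/43

obs 1: x=1 → posterior Beta(10, 6/5)
obs 2: x=1 → posterior Beta(11, 6/5)
obs 3: x=1 → posterior Beta(12, 6/5)
obs 4: x=0 → posterior Beta(12, 11/5)
obs 5: x=1 → posterior Beta(13, 11/5)
obs 6: x=0 → posterior Beta(13, 16/5)
obs 7: x=1 → posterior Beta(14, 16/5)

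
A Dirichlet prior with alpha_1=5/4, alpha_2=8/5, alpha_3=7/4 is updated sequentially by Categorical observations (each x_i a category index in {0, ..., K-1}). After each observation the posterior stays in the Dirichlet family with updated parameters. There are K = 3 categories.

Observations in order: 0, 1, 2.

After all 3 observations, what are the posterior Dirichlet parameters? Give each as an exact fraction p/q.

obs 1: x=0 → posterior Dirichlet(9/4, 8/5, 7/4)
obs 2: x=1 → posterior Dirichlet(9/4, 13/5, 7/4)
obs 3: x=2 → posterior Dirichlet(9/4, 13/5, 11/4)

alpha_1=9/4, alpha_2=13/5, alpha_3=11/4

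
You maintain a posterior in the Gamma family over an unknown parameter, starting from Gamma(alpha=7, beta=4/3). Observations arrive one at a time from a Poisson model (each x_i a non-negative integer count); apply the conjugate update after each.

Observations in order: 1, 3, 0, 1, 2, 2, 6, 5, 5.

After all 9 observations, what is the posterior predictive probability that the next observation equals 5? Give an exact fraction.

obs 1: x=1 → posterior Gamma(8, 7/3)
obs 2: x=3 → posterior Gamma(11, 10/3)
obs 3: x=0 → posterior Gamma(11, 13/3)
obs 4: x=1 → posterior Gamma(12, 16/3)
obs 5: x=2 → posterior Gamma(14, 19/3)
obs 6: x=2 → posterior Gamma(16, 22/3)
obs 7: x=6 → posterior Gamma(22, 25/3)
obs 8: x=5 → posterior Gamma(27, 28/3)
obs 9: x=5 → posterior Gamma(32, 31/3)

89107387487629528578016283938967345913698494236825039/849417160912882506824665148719673188821146302966398976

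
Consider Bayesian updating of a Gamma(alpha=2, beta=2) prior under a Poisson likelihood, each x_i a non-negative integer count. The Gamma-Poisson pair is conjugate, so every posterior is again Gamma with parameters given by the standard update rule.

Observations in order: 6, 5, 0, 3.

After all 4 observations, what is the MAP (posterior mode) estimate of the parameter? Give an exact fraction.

5/2

obs 1: x=6 → posterior Gamma(8, 3)
obs 2: x=5 → posterior Gamma(13, 4)
obs 3: x=0 → posterior Gamma(13, 5)
obs 4: x=3 → posterior Gamma(16, 6)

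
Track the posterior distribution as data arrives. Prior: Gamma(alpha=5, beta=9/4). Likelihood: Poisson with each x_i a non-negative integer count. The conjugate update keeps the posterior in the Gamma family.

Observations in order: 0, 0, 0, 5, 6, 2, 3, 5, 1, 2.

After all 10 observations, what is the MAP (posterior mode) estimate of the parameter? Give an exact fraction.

obs 1: x=0 → posterior Gamma(5, 13/4)
obs 2: x=0 → posterior Gamma(5, 17/4)
obs 3: x=0 → posterior Gamma(5, 21/4)
obs 4: x=5 → posterior Gamma(10, 25/4)
obs 5: x=6 → posterior Gamma(16, 29/4)
obs 6: x=2 → posterior Gamma(18, 33/4)
obs 7: x=3 → posterior Gamma(21, 37/4)
obs 8: x=5 → posterior Gamma(26, 41/4)
obs 9: x=1 → posterior Gamma(27, 45/4)
obs 10: x=2 → posterior Gamma(29, 49/4)

16/7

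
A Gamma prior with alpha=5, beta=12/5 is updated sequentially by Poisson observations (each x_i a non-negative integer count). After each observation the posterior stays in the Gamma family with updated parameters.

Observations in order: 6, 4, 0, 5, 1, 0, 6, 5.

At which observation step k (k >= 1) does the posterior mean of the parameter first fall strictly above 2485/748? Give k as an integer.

k = 2

obs 1: x=6 → posterior Gamma(11, 17/5)
obs 2: x=4 → posterior Gamma(15, 22/5)
obs 3: x=0 → posterior Gamma(15, 27/5)
obs 4: x=5 → posterior Gamma(20, 32/5)
obs 5: x=1 → posterior Gamma(21, 37/5)
obs 6: x=0 → posterior Gamma(21, 42/5)
obs 7: x=6 → posterior Gamma(27, 47/5)
obs 8: x=5 → posterior Gamma(32, 52/5)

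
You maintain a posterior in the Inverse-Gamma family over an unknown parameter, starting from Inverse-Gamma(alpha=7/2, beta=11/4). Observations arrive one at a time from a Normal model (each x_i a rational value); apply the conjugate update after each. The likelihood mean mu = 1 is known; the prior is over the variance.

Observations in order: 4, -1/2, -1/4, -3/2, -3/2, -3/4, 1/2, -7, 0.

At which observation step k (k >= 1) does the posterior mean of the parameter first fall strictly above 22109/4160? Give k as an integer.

k = 8

obs 1: x=4 → posterior Inverse-Gamma(4, 29/4)
obs 2: x=-1/2 → posterior Inverse-Gamma(9/2, 67/8)
obs 3: x=-1/4 → posterior Inverse-Gamma(5, 293/32)
obs 4: x=-3/2 → posterior Inverse-Gamma(11/2, 393/32)
obs 5: x=-3/2 → posterior Inverse-Gamma(6, 493/32)
obs 6: x=-3/4 → posterior Inverse-Gamma(13/2, 271/16)
obs 7: x=1/2 → posterior Inverse-Gamma(7, 273/16)
obs 8: x=-7 → posterior Inverse-Gamma(15/2, 785/16)
obs 9: x=0 → posterior Inverse-Gamma(8, 793/16)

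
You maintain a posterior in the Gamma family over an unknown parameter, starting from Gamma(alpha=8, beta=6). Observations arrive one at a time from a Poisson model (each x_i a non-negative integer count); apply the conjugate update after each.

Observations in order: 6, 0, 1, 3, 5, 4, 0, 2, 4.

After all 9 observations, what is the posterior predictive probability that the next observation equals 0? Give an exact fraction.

647159824910983792506158351898193359375/5444517870735015415413993718908291383296

obs 1: x=6 → posterior Gamma(14, 7)
obs 2: x=0 → posterior Gamma(14, 8)
obs 3: x=1 → posterior Gamma(15, 9)
obs 4: x=3 → posterior Gamma(18, 10)
obs 5: x=5 → posterior Gamma(23, 11)
obs 6: x=4 → posterior Gamma(27, 12)
obs 7: x=0 → posterior Gamma(27, 13)
obs 8: x=2 → posterior Gamma(29, 14)
obs 9: x=4 → posterior Gamma(33, 15)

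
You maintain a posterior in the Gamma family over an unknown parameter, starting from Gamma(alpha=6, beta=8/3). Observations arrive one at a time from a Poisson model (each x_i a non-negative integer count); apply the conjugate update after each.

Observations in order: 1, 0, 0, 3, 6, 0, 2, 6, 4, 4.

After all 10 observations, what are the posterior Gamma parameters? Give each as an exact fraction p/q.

alpha=32, beta=38/3

obs 1: x=1 → posterior Gamma(7, 11/3)
obs 2: x=0 → posterior Gamma(7, 14/3)
obs 3: x=0 → posterior Gamma(7, 17/3)
obs 4: x=3 → posterior Gamma(10, 20/3)
obs 5: x=6 → posterior Gamma(16, 23/3)
obs 6: x=0 → posterior Gamma(16, 26/3)
obs 7: x=2 → posterior Gamma(18, 29/3)
obs 8: x=6 → posterior Gamma(24, 32/3)
obs 9: x=4 → posterior Gamma(28, 35/3)
obs 10: x=4 → posterior Gamma(32, 38/3)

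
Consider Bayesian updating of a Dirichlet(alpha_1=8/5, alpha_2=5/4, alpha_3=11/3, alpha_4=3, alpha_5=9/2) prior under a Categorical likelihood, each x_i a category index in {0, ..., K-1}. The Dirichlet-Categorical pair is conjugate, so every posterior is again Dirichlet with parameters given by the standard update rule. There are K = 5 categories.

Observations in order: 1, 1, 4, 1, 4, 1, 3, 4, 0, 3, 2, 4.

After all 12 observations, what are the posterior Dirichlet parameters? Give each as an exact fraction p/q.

alpha_1=13/5, alpha_2=21/4, alpha_3=14/3, alpha_4=5, alpha_5=17/2

obs 1: x=1 → posterior Dirichlet(8/5, 9/4, 11/3, 3, 9/2)
obs 2: x=1 → posterior Dirichlet(8/5, 13/4, 11/3, 3, 9/2)
obs 3: x=4 → posterior Dirichlet(8/5, 13/4, 11/3, 3, 11/2)
obs 4: x=1 → posterior Dirichlet(8/5, 17/4, 11/3, 3, 11/2)
obs 5: x=4 → posterior Dirichlet(8/5, 17/4, 11/3, 3, 13/2)
obs 6: x=1 → posterior Dirichlet(8/5, 21/4, 11/3, 3, 13/2)
obs 7: x=3 → posterior Dirichlet(8/5, 21/4, 11/3, 4, 13/2)
obs 8: x=4 → posterior Dirichlet(8/5, 21/4, 11/3, 4, 15/2)
obs 9: x=0 → posterior Dirichlet(13/5, 21/4, 11/3, 4, 15/2)
obs 10: x=3 → posterior Dirichlet(13/5, 21/4, 11/3, 5, 15/2)
obs 11: x=2 → posterior Dirichlet(13/5, 21/4, 14/3, 5, 15/2)
obs 12: x=4 → posterior Dirichlet(13/5, 21/4, 14/3, 5, 17/2)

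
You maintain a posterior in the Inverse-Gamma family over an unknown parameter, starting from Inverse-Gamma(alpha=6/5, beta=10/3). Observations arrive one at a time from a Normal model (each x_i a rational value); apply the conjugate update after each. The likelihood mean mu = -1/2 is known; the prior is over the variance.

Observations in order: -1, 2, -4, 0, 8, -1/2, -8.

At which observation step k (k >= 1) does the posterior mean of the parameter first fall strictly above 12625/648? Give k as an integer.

obs 1: x=-1 → posterior Inverse-Gamma(17/10, 83/24)
obs 2: x=2 → posterior Inverse-Gamma(11/5, 79/12)
obs 3: x=-4 → posterior Inverse-Gamma(27/10, 305/24)
obs 4: x=0 → posterior Inverse-Gamma(16/5, 77/6)
obs 5: x=8 → posterior Inverse-Gamma(37/10, 1175/24)
obs 6: x=-1/2 → posterior Inverse-Gamma(21/5, 1175/24)
obs 7: x=-8 → posterior Inverse-Gamma(47/10, 925/12)

k = 7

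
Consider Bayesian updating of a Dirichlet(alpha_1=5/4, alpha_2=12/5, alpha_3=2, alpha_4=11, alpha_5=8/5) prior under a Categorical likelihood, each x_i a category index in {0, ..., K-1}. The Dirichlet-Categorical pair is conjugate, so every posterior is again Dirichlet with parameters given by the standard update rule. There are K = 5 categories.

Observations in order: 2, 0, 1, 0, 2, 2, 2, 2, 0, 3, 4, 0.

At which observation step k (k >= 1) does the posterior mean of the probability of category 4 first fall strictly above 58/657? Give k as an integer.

obs 1: x=2 → posterior Dirichlet(5/4, 12/5, 3, 11, 8/5)
obs 2: x=0 → posterior Dirichlet(9/4, 12/5, 3, 11, 8/5)
obs 3: x=1 → posterior Dirichlet(9/4, 17/5, 3, 11, 8/5)
obs 4: x=0 → posterior Dirichlet(13/4, 17/5, 3, 11, 8/5)
obs 5: x=2 → posterior Dirichlet(13/4, 17/5, 4, 11, 8/5)
obs 6: x=2 → posterior Dirichlet(13/4, 17/5, 5, 11, 8/5)
obs 7: x=2 → posterior Dirichlet(13/4, 17/5, 6, 11, 8/5)
obs 8: x=2 → posterior Dirichlet(13/4, 17/5, 7, 11, 8/5)
obs 9: x=0 → posterior Dirichlet(17/4, 17/5, 7, 11, 8/5)
obs 10: x=3 → posterior Dirichlet(17/4, 17/5, 7, 12, 8/5)
obs 11: x=4 → posterior Dirichlet(17/4, 17/5, 7, 12, 13/5)
obs 12: x=0 → posterior Dirichlet(21/4, 17/5, 7, 12, 13/5)

k = 11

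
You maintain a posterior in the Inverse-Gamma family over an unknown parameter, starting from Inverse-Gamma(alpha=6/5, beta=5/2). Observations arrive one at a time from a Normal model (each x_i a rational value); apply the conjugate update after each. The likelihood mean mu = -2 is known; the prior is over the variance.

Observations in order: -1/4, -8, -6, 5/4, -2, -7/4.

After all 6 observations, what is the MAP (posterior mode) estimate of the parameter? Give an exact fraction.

435/64

obs 1: x=-1/4 → posterior Inverse-Gamma(17/10, 129/32)
obs 2: x=-8 → posterior Inverse-Gamma(11/5, 705/32)
obs 3: x=-6 → posterior Inverse-Gamma(27/10, 961/32)
obs 4: x=5/4 → posterior Inverse-Gamma(16/5, 565/16)
obs 5: x=-2 → posterior Inverse-Gamma(37/10, 565/16)
obs 6: x=-7/4 → posterior Inverse-Gamma(21/5, 1131/32)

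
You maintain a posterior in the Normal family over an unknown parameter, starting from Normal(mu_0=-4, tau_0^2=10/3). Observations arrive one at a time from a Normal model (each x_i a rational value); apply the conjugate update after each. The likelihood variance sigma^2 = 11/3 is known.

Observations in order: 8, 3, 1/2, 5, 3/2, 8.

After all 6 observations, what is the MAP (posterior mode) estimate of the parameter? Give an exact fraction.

216/71

obs 1: x=8 → posterior Normal(12/7, 110/63)
obs 2: x=3 → posterior Normal(66/31, 110/93)
obs 3: x=1/2 → posterior Normal(71/41, 110/123)
obs 4: x=5 → posterior Normal(121/51, 110/153)
obs 5: x=3/2 → posterior Normal(136/61, 110/183)
obs 6: x=8 → posterior Normal(216/71, 110/213)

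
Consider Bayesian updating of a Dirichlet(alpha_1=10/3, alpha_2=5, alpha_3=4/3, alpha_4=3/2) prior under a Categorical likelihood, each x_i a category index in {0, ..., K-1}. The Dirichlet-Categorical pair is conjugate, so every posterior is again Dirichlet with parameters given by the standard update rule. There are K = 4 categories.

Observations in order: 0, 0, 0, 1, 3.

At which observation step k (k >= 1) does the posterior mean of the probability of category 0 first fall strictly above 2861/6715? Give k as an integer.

obs 1: x=0 → posterior Dirichlet(13/3, 5, 4/3, 3/2)
obs 2: x=0 → posterior Dirichlet(16/3, 5, 4/3, 3/2)
obs 3: x=0 → posterior Dirichlet(19/3, 5, 4/3, 3/2)
obs 4: x=1 → posterior Dirichlet(19/3, 6, 4/3, 3/2)
obs 5: x=3 → posterior Dirichlet(19/3, 6, 4/3, 5/2)

k = 3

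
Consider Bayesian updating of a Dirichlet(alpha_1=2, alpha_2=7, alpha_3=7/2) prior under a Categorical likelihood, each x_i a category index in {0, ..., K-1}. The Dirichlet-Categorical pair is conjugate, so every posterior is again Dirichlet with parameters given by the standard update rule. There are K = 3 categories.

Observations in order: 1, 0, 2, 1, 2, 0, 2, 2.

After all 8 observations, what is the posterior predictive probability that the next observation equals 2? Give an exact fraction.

15/41

obs 1: x=1 → posterior Dirichlet(2, 8, 7/2)
obs 2: x=0 → posterior Dirichlet(3, 8, 7/2)
obs 3: x=2 → posterior Dirichlet(3, 8, 9/2)
obs 4: x=1 → posterior Dirichlet(3, 9, 9/2)
obs 5: x=2 → posterior Dirichlet(3, 9, 11/2)
obs 6: x=0 → posterior Dirichlet(4, 9, 11/2)
obs 7: x=2 → posterior Dirichlet(4, 9, 13/2)
obs 8: x=2 → posterior Dirichlet(4, 9, 15/2)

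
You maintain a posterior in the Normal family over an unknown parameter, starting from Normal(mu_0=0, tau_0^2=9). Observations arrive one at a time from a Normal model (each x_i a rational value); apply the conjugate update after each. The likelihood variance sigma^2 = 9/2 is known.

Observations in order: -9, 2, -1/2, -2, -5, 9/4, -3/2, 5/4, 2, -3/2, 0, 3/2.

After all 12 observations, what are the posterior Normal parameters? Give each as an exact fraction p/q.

mu_0=-21/25, tau_0^2=9/25

obs 1: x=-9 → posterior Normal(-6, 3)
obs 2: x=2 → posterior Normal(-14/5, 9/5)
obs 3: x=-1/2 → posterior Normal(-15/7, 9/7)
obs 4: x=-2 → posterior Normal(-19/9, 1)
obs 5: x=-5 → posterior Normal(-29/11, 9/11)
obs 6: x=9/4 → posterior Normal(-49/26, 9/13)
obs 7: x=-3/2 → posterior Normal(-11/6, 3/5)
obs 8: x=5/4 → posterior Normal(-25/17, 9/17)
obs 9: x=2 → posterior Normal(-21/19, 9/19)
obs 10: x=-3/2 → posterior Normal(-8/7, 3/7)
obs 11: x=0 → posterior Normal(-24/23, 9/23)
obs 12: x=3/2 → posterior Normal(-21/25, 9/25)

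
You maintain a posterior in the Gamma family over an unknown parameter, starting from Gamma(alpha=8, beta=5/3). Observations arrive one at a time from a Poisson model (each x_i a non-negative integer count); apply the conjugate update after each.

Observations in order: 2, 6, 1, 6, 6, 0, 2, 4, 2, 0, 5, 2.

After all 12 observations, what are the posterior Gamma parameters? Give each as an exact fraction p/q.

obs 1: x=2 → posterior Gamma(10, 8/3)
obs 2: x=6 → posterior Gamma(16, 11/3)
obs 3: x=1 → posterior Gamma(17, 14/3)
obs 4: x=6 → posterior Gamma(23, 17/3)
obs 5: x=6 → posterior Gamma(29, 20/3)
obs 6: x=0 → posterior Gamma(29, 23/3)
obs 7: x=2 → posterior Gamma(31, 26/3)
obs 8: x=4 → posterior Gamma(35, 29/3)
obs 9: x=2 → posterior Gamma(37, 32/3)
obs 10: x=0 → posterior Gamma(37, 35/3)
obs 11: x=5 → posterior Gamma(42, 38/3)
obs 12: x=2 → posterior Gamma(44, 41/3)

alpha=44, beta=41/3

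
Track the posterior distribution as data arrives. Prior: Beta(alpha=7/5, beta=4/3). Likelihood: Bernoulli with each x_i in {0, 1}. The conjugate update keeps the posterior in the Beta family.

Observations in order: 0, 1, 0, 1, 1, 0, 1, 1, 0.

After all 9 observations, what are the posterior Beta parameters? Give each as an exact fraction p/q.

obs 1: x=0 → posterior Beta(7/5, 7/3)
obs 2: x=1 → posterior Beta(12/5, 7/3)
obs 3: x=0 → posterior Beta(12/5, 10/3)
obs 4: x=1 → posterior Beta(17/5, 10/3)
obs 5: x=1 → posterior Beta(22/5, 10/3)
obs 6: x=0 → posterior Beta(22/5, 13/3)
obs 7: x=1 → posterior Beta(27/5, 13/3)
obs 8: x=1 → posterior Beta(32/5, 13/3)
obs 9: x=0 → posterior Beta(32/5, 16/3)

alpha=32/5, beta=16/3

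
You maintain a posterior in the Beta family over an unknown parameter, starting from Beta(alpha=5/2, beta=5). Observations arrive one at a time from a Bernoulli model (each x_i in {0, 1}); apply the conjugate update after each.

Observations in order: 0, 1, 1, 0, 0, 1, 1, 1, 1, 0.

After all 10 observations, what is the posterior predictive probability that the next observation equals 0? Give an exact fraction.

obs 1: x=0 → posterior Beta(5/2, 6)
obs 2: x=1 → posterior Beta(7/2, 6)
obs 3: x=1 → posterior Beta(9/2, 6)
obs 4: x=0 → posterior Beta(9/2, 7)
obs 5: x=0 → posterior Beta(9/2, 8)
obs 6: x=1 → posterior Beta(11/2, 8)
obs 7: x=1 → posterior Beta(13/2, 8)
obs 8: x=1 → posterior Beta(15/2, 8)
obs 9: x=1 → posterior Beta(17/2, 8)
obs 10: x=0 → posterior Beta(17/2, 9)

18/35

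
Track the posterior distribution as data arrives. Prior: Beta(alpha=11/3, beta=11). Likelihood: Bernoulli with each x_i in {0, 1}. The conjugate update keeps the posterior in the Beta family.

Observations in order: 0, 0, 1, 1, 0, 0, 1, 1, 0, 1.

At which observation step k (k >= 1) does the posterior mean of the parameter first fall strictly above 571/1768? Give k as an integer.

k = 8

obs 1: x=0 → posterior Beta(11/3, 12)
obs 2: x=0 → posterior Beta(11/3, 13)
obs 3: x=1 → posterior Beta(14/3, 13)
obs 4: x=1 → posterior Beta(17/3, 13)
obs 5: x=0 → posterior Beta(17/3, 14)
obs 6: x=0 → posterior Beta(17/3, 15)
obs 7: x=1 → posterior Beta(20/3, 15)
obs 8: x=1 → posterior Beta(23/3, 15)
obs 9: x=0 → posterior Beta(23/3, 16)
obs 10: x=1 → posterior Beta(26/3, 16)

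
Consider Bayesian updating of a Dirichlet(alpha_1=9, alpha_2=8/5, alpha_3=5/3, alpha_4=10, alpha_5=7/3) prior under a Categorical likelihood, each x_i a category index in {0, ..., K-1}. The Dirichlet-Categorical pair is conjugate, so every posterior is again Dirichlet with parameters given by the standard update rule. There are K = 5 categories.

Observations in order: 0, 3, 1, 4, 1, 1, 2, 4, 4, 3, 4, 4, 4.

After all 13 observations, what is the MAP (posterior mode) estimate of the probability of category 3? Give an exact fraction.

obs 1: x=0 → posterior Dirichlet(10, 8/5, 5/3, 10, 7/3)
obs 2: x=3 → posterior Dirichlet(10, 8/5, 5/3, 11, 7/3)
obs 3: x=1 → posterior Dirichlet(10, 13/5, 5/3, 11, 7/3)
obs 4: x=4 → posterior Dirichlet(10, 13/5, 5/3, 11, 10/3)
obs 5: x=1 → posterior Dirichlet(10, 18/5, 5/3, 11, 10/3)
obs 6: x=1 → posterior Dirichlet(10, 23/5, 5/3, 11, 10/3)
obs 7: x=2 → posterior Dirichlet(10, 23/5, 8/3, 11, 10/3)
obs 8: x=4 → posterior Dirichlet(10, 23/5, 8/3, 11, 13/3)
obs 9: x=4 → posterior Dirichlet(10, 23/5, 8/3, 11, 16/3)
obs 10: x=3 → posterior Dirichlet(10, 23/5, 8/3, 12, 16/3)
obs 11: x=4 → posterior Dirichlet(10, 23/5, 8/3, 12, 19/3)
obs 12: x=4 → posterior Dirichlet(10, 23/5, 8/3, 12, 22/3)
obs 13: x=4 → posterior Dirichlet(10, 23/5, 8/3, 12, 25/3)

55/163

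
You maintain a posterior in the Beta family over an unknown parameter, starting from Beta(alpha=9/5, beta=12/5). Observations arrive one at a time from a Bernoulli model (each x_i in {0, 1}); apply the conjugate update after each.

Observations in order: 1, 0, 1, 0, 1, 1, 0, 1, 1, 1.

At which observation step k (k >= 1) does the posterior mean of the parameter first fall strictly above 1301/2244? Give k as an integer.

k = 9

obs 1: x=1 → posterior Beta(14/5, 12/5)
obs 2: x=0 → posterior Beta(14/5, 17/5)
obs 3: x=1 → posterior Beta(19/5, 17/5)
obs 4: x=0 → posterior Beta(19/5, 22/5)
obs 5: x=1 → posterior Beta(24/5, 22/5)
obs 6: x=1 → posterior Beta(29/5, 22/5)
obs 7: x=0 → posterior Beta(29/5, 27/5)
obs 8: x=1 → posterior Beta(34/5, 27/5)
obs 9: x=1 → posterior Beta(39/5, 27/5)
obs 10: x=1 → posterior Beta(44/5, 27/5)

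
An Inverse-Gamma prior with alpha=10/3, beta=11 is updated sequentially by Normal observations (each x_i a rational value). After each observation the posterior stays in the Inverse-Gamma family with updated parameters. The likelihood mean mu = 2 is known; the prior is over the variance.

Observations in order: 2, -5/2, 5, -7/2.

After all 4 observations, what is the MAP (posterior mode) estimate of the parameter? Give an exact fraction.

obs 1: x=2 → posterior Inverse-Gamma(23/6, 11)
obs 2: x=-5/2 → posterior Inverse-Gamma(13/3, 169/8)
obs 3: x=5 → posterior Inverse-Gamma(29/6, 205/8)
obs 4: x=-7/2 → posterior Inverse-Gamma(16/3, 163/4)

489/76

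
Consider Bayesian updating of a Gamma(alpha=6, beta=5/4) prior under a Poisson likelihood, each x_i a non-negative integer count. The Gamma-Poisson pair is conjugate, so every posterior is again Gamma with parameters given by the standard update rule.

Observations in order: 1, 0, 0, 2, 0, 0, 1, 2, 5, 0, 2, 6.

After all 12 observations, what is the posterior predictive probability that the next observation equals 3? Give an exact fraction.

obs 1: x=1 → posterior Gamma(7, 9/4)
obs 2: x=0 → posterior Gamma(7, 13/4)
obs 3: x=0 → posterior Gamma(7, 17/4)
obs 4: x=2 → posterior Gamma(9, 21/4)
obs 5: x=0 → posterior Gamma(9, 25/4)
obs 6: x=0 → posterior Gamma(9, 29/4)
obs 7: x=1 → posterior Gamma(10, 33/4)
obs 8: x=2 → posterior Gamma(12, 37/4)
obs 9: x=5 → posterior Gamma(17, 41/4)
obs 10: x=0 → posterior Gamma(17, 45/4)
obs 11: x=2 → posterior Gamma(19, 49/4)
obs 12: x=6 → posterior Gamma(25, 53/4)

266048046859098804421530058342201521572782414400/1622756843776834491571937224311959365174658876889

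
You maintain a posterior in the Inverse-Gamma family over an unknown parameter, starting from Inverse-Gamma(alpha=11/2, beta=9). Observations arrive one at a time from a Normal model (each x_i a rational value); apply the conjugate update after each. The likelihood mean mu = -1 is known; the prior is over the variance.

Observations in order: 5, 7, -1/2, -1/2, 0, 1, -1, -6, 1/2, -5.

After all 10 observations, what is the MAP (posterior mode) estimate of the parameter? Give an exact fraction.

29/4

obs 1: x=5 → posterior Inverse-Gamma(6, 27)
obs 2: x=7 → posterior Inverse-Gamma(13/2, 59)
obs 3: x=-1/2 → posterior Inverse-Gamma(7, 473/8)
obs 4: x=-1/2 → posterior Inverse-Gamma(15/2, 237/4)
obs 5: x=0 → posterior Inverse-Gamma(8, 239/4)
obs 6: x=1 → posterior Inverse-Gamma(17/2, 247/4)
obs 7: x=-1 → posterior Inverse-Gamma(9, 247/4)
obs 8: x=-6 → posterior Inverse-Gamma(19/2, 297/4)
obs 9: x=1/2 → posterior Inverse-Gamma(10, 603/8)
obs 10: x=-5 → posterior Inverse-Gamma(21/2, 667/8)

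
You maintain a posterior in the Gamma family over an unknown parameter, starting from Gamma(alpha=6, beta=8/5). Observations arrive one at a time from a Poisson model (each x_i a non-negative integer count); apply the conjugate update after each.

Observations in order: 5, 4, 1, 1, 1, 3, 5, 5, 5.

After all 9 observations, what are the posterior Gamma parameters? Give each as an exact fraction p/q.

alpha=36, beta=53/5

obs 1: x=5 → posterior Gamma(11, 13/5)
obs 2: x=4 → posterior Gamma(15, 18/5)
obs 3: x=1 → posterior Gamma(16, 23/5)
obs 4: x=1 → posterior Gamma(17, 28/5)
obs 5: x=1 → posterior Gamma(18, 33/5)
obs 6: x=3 → posterior Gamma(21, 38/5)
obs 7: x=5 → posterior Gamma(26, 43/5)
obs 8: x=5 → posterior Gamma(31, 48/5)
obs 9: x=5 → posterior Gamma(36, 53/5)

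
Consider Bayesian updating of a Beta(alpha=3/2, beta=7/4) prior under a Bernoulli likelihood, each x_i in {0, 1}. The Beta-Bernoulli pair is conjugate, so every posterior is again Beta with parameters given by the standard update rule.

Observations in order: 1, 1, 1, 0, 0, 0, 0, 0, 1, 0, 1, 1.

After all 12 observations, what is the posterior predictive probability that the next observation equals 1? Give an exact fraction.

30/61

obs 1: x=1 → posterior Beta(5/2, 7/4)
obs 2: x=1 → posterior Beta(7/2, 7/4)
obs 3: x=1 → posterior Beta(9/2, 7/4)
obs 4: x=0 → posterior Beta(9/2, 11/4)
obs 5: x=0 → posterior Beta(9/2, 15/4)
obs 6: x=0 → posterior Beta(9/2, 19/4)
obs 7: x=0 → posterior Beta(9/2, 23/4)
obs 8: x=0 → posterior Beta(9/2, 27/4)
obs 9: x=1 → posterior Beta(11/2, 27/4)
obs 10: x=0 → posterior Beta(11/2, 31/4)
obs 11: x=1 → posterior Beta(13/2, 31/4)
obs 12: x=1 → posterior Beta(15/2, 31/4)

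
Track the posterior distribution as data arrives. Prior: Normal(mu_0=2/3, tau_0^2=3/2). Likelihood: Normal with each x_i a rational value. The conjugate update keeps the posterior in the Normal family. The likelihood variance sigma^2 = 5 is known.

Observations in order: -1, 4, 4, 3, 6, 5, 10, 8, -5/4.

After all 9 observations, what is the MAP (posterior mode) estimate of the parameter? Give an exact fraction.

obs 1: x=-1 → posterior Normal(11/39, 15/13)
obs 2: x=4 → posterior Normal(47/48, 15/16)
obs 3: x=4 → posterior Normal(83/57, 15/19)
obs 4: x=3 → posterior Normal(5/3, 15/22)
obs 5: x=6 → posterior Normal(164/75, 3/5)
obs 6: x=5 → posterior Normal(209/84, 15/28)
obs 7: x=10 → posterior Normal(299/93, 15/31)
obs 8: x=8 → posterior Normal(371/102, 15/34)
obs 9: x=-5/4 → posterior Normal(1439/444, 15/37)

1439/444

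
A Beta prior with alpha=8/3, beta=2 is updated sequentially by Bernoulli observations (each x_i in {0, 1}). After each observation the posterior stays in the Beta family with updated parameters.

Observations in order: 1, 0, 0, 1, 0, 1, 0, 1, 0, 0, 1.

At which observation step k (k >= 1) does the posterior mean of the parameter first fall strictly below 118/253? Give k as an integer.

obs 1: x=1 → posterior Beta(11/3, 2)
obs 2: x=0 → posterior Beta(11/3, 3)
obs 3: x=0 → posterior Beta(11/3, 4)
obs 4: x=1 → posterior Beta(14/3, 4)
obs 5: x=0 → posterior Beta(14/3, 5)
obs 6: x=1 → posterior Beta(17/3, 5)
obs 7: x=0 → posterior Beta(17/3, 6)
obs 8: x=1 → posterior Beta(20/3, 6)
obs 9: x=0 → posterior Beta(20/3, 7)
obs 10: x=0 → posterior Beta(20/3, 8)
obs 11: x=1 → posterior Beta(23/3, 8)

k = 10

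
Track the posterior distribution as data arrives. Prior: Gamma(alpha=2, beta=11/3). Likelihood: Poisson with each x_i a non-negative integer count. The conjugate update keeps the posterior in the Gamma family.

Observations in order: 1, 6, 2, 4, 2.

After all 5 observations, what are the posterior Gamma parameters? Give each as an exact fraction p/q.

obs 1: x=1 → posterior Gamma(3, 14/3)
obs 2: x=6 → posterior Gamma(9, 17/3)
obs 3: x=2 → posterior Gamma(11, 20/3)
obs 4: x=4 → posterior Gamma(15, 23/3)
obs 5: x=2 → posterior Gamma(17, 26/3)

alpha=17, beta=26/3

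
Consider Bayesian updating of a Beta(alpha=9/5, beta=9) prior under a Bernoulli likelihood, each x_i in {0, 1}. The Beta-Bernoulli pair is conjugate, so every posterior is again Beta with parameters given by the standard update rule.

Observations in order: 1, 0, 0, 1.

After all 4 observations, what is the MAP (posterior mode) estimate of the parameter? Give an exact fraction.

obs 1: x=1 → posterior Beta(14/5, 9)
obs 2: x=0 → posterior Beta(14/5, 10)
obs 3: x=0 → posterior Beta(14/5, 11)
obs 4: x=1 → posterior Beta(19/5, 11)

7/32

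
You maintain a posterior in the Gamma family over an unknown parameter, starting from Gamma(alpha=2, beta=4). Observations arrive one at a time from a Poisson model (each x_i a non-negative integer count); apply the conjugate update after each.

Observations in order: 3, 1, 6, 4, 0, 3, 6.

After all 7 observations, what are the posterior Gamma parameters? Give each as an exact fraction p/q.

alpha=25, beta=11

obs 1: x=3 → posterior Gamma(5, 5)
obs 2: x=1 → posterior Gamma(6, 6)
obs 3: x=6 → posterior Gamma(12, 7)
obs 4: x=4 → posterior Gamma(16, 8)
obs 5: x=0 → posterior Gamma(16, 9)
obs 6: x=3 → posterior Gamma(19, 10)
obs 7: x=6 → posterior Gamma(25, 11)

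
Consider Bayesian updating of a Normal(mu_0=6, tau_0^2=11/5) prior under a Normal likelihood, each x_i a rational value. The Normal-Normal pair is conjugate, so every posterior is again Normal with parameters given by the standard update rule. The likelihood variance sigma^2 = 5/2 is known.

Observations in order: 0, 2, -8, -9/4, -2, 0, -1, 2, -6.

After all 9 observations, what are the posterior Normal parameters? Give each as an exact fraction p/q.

mu_0=-371/446, tau_0^2=55/223

obs 1: x=0 → posterior Normal(150/47, 55/47)
obs 2: x=2 → posterior Normal(194/69, 55/69)
obs 3: x=-8 → posterior Normal(18/91, 55/91)
obs 4: x=-9/4 → posterior Normal(-63/226, 55/113)
obs 5: x=-2 → posterior Normal(-151/270, 11/27)
obs 6: x=0 → posterior Normal(-151/314, 55/157)
obs 7: x=-1 → posterior Normal(-195/358, 55/179)
obs 8: x=2 → posterior Normal(-107/402, 55/201)
obs 9: x=-6 → posterior Normal(-371/446, 55/223)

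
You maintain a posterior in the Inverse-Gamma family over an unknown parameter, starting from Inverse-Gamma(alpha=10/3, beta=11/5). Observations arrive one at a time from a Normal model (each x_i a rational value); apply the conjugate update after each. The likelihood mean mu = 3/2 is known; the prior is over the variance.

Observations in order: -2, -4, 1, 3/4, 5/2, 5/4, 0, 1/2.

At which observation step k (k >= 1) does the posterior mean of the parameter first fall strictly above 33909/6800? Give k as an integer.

k = 2

obs 1: x=-2 → posterior Inverse-Gamma(23/6, 333/40)
obs 2: x=-4 → posterior Inverse-Gamma(13/3, 469/20)
obs 3: x=1 → posterior Inverse-Gamma(29/6, 943/40)
obs 4: x=3/4 → posterior Inverse-Gamma(16/3, 3817/160)
obs 5: x=5/2 → posterior Inverse-Gamma(35/6, 3897/160)
obs 6: x=5/4 → posterior Inverse-Gamma(19/3, 1951/80)
obs 7: x=0 → posterior Inverse-Gamma(41/6, 2041/80)
obs 8: x=1/2 → posterior Inverse-Gamma(22/3, 2081/80)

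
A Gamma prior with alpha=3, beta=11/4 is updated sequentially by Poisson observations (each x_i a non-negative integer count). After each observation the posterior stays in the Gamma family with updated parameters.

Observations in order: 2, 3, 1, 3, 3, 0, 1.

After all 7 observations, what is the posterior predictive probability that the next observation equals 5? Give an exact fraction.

454754943425279995291115008966656/20083415214428110320965436874242043

obs 1: x=2 → posterior Gamma(5, 15/4)
obs 2: x=3 → posterior Gamma(8, 19/4)
obs 3: x=1 → posterior Gamma(9, 23/4)
obs 4: x=3 → posterior Gamma(12, 27/4)
obs 5: x=3 → posterior Gamma(15, 31/4)
obs 6: x=0 → posterior Gamma(15, 35/4)
obs 7: x=1 → posterior Gamma(16, 39/4)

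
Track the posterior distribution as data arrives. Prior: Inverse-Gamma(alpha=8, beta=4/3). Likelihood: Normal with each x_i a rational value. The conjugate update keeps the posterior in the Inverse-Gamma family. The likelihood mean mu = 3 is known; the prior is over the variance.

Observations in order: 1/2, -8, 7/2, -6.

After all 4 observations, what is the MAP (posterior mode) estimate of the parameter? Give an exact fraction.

obs 1: x=1/2 → posterior Inverse-Gamma(17/2, 107/24)
obs 2: x=-8 → posterior Inverse-Gamma(9, 1559/24)
obs 3: x=7/2 → posterior Inverse-Gamma(19/2, 781/12)
obs 4: x=-6 → posterior Inverse-Gamma(10, 1267/12)

1267/132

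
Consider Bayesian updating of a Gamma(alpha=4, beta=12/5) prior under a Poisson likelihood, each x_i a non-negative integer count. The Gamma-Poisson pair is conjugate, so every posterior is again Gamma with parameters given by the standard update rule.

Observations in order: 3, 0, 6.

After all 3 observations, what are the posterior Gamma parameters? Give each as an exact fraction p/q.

obs 1: x=3 → posterior Gamma(7, 17/5)
obs 2: x=0 → posterior Gamma(7, 22/5)
obs 3: x=6 → posterior Gamma(13, 27/5)

alpha=13, beta=27/5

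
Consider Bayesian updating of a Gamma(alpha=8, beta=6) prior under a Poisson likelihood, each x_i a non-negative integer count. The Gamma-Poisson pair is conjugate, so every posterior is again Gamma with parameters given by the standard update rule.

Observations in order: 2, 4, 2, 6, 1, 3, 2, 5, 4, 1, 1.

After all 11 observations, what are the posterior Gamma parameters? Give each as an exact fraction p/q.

obs 1: x=2 → posterior Gamma(10, 7)
obs 2: x=4 → posterior Gamma(14, 8)
obs 3: x=2 → posterior Gamma(16, 9)
obs 4: x=6 → posterior Gamma(22, 10)
obs 5: x=1 → posterior Gamma(23, 11)
obs 6: x=3 → posterior Gamma(26, 12)
obs 7: x=2 → posterior Gamma(28, 13)
obs 8: x=5 → posterior Gamma(33, 14)
obs 9: x=4 → posterior Gamma(37, 15)
obs 10: x=1 → posterior Gamma(38, 16)
obs 11: x=1 → posterior Gamma(39, 17)

alpha=39, beta=17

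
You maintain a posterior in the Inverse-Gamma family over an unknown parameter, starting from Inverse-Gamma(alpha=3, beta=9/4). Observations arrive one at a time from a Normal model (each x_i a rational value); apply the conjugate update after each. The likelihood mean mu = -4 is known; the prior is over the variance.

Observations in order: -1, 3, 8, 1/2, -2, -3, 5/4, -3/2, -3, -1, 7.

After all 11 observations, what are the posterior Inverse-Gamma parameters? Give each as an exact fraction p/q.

alpha=17/2, beta=6345/32

obs 1: x=-1 → posterior Inverse-Gamma(7/2, 27/4)
obs 2: x=3 → posterior Inverse-Gamma(4, 125/4)
obs 3: x=8 → posterior Inverse-Gamma(9/2, 413/4)
obs 4: x=1/2 → posterior Inverse-Gamma(5, 907/8)
obs 5: x=-2 → posterior Inverse-Gamma(11/2, 923/8)
obs 6: x=-3 → posterior Inverse-Gamma(6, 927/8)
obs 7: x=5/4 → posterior Inverse-Gamma(13/2, 4149/32)
obs 8: x=-3/2 → posterior Inverse-Gamma(7, 4249/32)
obs 9: x=-3 → posterior Inverse-Gamma(15/2, 4265/32)
obs 10: x=-1 → posterior Inverse-Gamma(8, 4409/32)
obs 11: x=7 → posterior Inverse-Gamma(17/2, 6345/32)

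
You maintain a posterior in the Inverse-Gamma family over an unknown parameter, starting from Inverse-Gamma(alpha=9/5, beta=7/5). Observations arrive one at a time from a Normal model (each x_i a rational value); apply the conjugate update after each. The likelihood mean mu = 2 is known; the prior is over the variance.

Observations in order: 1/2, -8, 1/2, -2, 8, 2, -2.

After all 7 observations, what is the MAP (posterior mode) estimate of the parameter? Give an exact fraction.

obs 1: x=1/2 → posterior Inverse-Gamma(23/10, 101/40)
obs 2: x=-8 → posterior Inverse-Gamma(14/5, 2101/40)
obs 3: x=1/2 → posterior Inverse-Gamma(33/10, 1073/20)
obs 4: x=-2 → posterior Inverse-Gamma(19/5, 1233/20)
obs 5: x=8 → posterior Inverse-Gamma(43/10, 1593/20)
obs 6: x=2 → posterior Inverse-Gamma(24/5, 1593/20)
obs 7: x=-2 → posterior Inverse-Gamma(53/10, 1753/20)

1753/126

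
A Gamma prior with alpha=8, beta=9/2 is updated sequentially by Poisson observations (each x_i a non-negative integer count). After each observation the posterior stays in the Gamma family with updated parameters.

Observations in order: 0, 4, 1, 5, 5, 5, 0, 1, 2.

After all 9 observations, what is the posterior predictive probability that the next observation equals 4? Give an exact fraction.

obs 1: x=0 → posterior Gamma(8, 11/2)
obs 2: x=4 → posterior Gamma(12, 13/2)
obs 3: x=1 → posterior Gamma(13, 15/2)
obs 4: x=5 → posterior Gamma(18, 17/2)
obs 5: x=5 → posterior Gamma(23, 19/2)
obs 6: x=5 → posterior Gamma(28, 21/2)
obs 7: x=0 → posterior Gamma(28, 23/2)
obs 8: x=1 → posterior Gamma(29, 25/2)
obs 9: x=2 → posterior Gamma(31, 27/2)

174859792603330644632076242187547889476601287171968/1527319604909066255442244538517804134059453082180549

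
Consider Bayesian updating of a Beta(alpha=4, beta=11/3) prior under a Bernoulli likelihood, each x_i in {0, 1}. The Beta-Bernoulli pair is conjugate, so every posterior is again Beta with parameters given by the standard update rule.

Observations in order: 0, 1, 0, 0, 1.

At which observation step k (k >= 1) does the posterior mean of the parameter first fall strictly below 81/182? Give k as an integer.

k = 4

obs 1: x=0 → posterior Beta(4, 14/3)
obs 2: x=1 → posterior Beta(5, 14/3)
obs 3: x=0 → posterior Beta(5, 17/3)
obs 4: x=0 → posterior Beta(5, 20/3)
obs 5: x=1 → posterior Beta(6, 20/3)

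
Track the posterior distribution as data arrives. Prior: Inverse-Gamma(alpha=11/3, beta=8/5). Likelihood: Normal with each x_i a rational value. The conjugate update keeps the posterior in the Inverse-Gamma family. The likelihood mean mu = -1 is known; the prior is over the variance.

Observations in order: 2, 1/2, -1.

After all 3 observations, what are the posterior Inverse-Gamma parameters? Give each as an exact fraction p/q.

alpha=31/6, beta=289/40

obs 1: x=2 → posterior Inverse-Gamma(25/6, 61/10)
obs 2: x=1/2 → posterior Inverse-Gamma(14/3, 289/40)
obs 3: x=-1 → posterior Inverse-Gamma(31/6, 289/40)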